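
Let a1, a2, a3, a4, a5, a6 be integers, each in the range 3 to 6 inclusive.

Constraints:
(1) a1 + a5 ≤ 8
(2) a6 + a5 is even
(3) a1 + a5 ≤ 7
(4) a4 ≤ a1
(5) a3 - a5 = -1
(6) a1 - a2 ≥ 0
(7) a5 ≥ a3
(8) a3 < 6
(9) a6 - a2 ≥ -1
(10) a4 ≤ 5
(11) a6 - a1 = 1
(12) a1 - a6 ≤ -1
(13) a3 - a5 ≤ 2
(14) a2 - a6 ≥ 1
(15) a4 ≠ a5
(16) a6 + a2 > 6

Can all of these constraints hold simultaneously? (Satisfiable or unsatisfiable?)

Unsatisfiable

Constraints 6, 12, and 14 give a6 − a1 ≥ 1, a1 − a2 ≥ 0, a2 − a6 ≥ 1.
Adding all 3 inequalities: the left sides telescope to 0, and the right sides sum to 1 + 0 + 1 = 2. So 0 ≥ 2, which is false.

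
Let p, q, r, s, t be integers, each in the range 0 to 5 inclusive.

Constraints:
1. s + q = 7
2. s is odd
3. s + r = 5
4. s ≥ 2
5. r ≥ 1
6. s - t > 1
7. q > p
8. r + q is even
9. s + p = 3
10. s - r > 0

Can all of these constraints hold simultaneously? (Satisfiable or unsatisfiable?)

Try p = 0, q = 4, r = 2, s = 3, t = 0.
Check constraint 1: s + q = 7; constraint 3: s + r = 5; constraint 6: s - t = 3. The remaining constraints are straightforward to verify.

Satisfiable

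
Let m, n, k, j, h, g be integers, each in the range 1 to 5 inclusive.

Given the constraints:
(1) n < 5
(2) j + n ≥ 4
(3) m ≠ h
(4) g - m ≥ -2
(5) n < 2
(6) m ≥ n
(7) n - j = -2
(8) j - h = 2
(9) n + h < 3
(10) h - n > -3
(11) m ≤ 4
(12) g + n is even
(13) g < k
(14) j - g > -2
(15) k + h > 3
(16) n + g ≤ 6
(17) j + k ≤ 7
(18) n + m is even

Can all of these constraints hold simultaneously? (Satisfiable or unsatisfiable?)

Satisfiable

Try m = 3, n = 1, k = 4, j = 3, h = 1, g = 3.
Check constraint 2: j + n = 4; constraint 4: g - m = 0. The remaining constraints are straightforward to verify.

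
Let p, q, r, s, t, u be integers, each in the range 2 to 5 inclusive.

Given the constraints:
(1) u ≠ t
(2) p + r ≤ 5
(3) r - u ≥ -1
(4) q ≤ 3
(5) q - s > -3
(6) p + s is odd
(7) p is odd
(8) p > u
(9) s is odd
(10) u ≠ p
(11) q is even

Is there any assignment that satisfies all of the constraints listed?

Unsatisfiable

Constraint 7 makes p odd and constraint 9 makes s odd, so p + s must be even. Constraint 6 says p + s is odd — contradiction.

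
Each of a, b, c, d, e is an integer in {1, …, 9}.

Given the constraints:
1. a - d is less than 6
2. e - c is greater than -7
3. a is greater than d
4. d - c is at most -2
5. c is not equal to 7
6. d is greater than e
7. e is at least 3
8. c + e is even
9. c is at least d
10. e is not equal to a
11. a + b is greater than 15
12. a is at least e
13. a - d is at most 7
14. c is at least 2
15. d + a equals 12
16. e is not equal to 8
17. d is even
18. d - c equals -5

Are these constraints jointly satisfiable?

Satisfiable

Try a = 8, b = 9, c = 9, d = 4, e = 3.
Check constraint 1: a - d = 4; constraint 2: e - c = -6. The remaining constraints are straightforward to verify.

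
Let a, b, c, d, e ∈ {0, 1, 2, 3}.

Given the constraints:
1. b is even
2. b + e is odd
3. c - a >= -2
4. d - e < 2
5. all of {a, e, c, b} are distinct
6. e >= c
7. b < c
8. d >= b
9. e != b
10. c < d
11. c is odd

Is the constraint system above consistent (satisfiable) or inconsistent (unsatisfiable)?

Setting (a, b, c, d, e) = (2, 0, 1, 3, 3) satisfies everything: constraint 3: c - a = -1; constraint 4: d - e = 0, and the others follow.

Satisfiable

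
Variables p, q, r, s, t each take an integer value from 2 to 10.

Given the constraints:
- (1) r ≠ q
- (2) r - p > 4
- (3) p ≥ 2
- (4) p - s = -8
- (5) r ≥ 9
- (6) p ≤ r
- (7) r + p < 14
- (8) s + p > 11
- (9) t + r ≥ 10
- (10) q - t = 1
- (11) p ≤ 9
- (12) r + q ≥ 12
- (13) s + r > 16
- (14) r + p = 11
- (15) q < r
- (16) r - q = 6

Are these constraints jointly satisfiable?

The assignment p = 2, q = 3, r = 9, s = 10, t = 2 works:
  constraint 2 holds since r - p = 7.
  constraint 4 holds since p - s = -8.
The rest check out directly.

Satisfiable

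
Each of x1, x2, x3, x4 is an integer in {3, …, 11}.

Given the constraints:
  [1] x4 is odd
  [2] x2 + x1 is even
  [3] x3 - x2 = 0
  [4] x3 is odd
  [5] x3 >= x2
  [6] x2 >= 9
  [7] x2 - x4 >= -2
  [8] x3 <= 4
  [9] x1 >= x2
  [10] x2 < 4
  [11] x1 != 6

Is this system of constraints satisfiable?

From constraints 5 and 6: x3 ≥ x2 and x2 ≥ 9, so x3 ≥ 9. From constraint 8: x3 ≤ 4. But 4 < 9, so no value of x3 works.

Unsatisfiable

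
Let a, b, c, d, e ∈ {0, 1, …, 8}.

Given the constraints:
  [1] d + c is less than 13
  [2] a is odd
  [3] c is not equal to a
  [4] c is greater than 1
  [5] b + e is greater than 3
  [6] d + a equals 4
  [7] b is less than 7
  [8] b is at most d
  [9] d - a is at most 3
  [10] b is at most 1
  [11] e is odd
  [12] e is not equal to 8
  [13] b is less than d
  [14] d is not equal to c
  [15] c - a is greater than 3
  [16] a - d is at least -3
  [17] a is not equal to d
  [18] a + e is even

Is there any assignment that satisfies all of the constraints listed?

Satisfiable

The assignment a = 1, b = 1, c = 7, d = 3, e = 5 works:
  constraint 1 holds since d + c = 10.
  constraint 5 holds since b + e = 6.
The rest check out directly.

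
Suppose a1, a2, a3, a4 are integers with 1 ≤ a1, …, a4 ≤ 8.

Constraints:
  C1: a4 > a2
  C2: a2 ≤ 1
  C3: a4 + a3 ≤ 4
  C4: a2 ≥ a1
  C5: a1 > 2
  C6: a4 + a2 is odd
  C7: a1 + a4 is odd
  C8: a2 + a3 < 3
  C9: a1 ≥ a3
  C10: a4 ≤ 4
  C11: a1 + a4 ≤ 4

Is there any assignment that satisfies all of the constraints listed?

Unsatisfiable

From constraint 5: a1 ≥ 3. From constraints 2 and 4: a1 ≤ a2 and a2 ≤ 1, so a1 ≤ 1. But 1 < 3, so no value of a1 works.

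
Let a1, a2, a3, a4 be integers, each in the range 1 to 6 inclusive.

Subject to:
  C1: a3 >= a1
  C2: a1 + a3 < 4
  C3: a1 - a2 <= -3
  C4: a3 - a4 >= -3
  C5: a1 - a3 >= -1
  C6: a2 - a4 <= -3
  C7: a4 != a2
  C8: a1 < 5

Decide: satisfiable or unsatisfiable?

Unsatisfiable

Constraints 3, 4, 5, and 6 give a1 − a3 ≥ -1, a3 − a4 ≥ -3, a4 − a2 ≥ 3, a2 − a1 ≥ 3.
Adding all 4 inequalities: the left sides telescope to 0, and the right sides sum to (-1) + (-3) + 3 + 3 = 2. So 0 ≥ 2, which is false.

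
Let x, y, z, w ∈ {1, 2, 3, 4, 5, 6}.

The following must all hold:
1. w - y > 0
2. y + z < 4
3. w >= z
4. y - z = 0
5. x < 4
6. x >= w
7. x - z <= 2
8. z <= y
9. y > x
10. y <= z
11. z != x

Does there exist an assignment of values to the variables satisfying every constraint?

Constraints 3, 6, 9, and 10 give x < y, y ≤ z, z ≤ w, w ≤ x. Chaining: x < y ≤ z ≤ w ≤ x, which forces x < x — impossible.

Unsatisfiable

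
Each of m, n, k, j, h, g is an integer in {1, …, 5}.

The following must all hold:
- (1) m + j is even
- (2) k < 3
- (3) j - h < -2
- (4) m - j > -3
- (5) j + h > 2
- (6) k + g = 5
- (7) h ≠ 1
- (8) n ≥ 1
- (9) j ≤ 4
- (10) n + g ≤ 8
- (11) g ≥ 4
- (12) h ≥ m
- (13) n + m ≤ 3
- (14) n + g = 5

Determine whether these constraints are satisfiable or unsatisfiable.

Satisfiable

Take m = 1, n = 1, k = 1, j = 1, h = 4, g = 4. Then constraint 3: j - h = -3; constraint 4: m - j = 0; constraint 5: j + h = 5, and every other listed constraint is also met.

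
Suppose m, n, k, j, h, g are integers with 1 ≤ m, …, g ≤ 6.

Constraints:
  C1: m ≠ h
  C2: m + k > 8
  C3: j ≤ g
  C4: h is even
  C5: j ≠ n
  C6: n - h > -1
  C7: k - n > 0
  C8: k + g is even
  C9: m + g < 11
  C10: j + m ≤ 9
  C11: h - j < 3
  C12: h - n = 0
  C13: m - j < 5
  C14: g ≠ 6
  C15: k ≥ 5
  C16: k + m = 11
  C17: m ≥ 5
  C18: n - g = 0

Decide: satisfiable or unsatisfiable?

One satisfying assignment is m = 5, n = 4, k = 6, j = 3, h = 4, g = 4.
For the less obvious constraints — constraint 2: m + k = 11; constraint 6: n - h = 0; constraint 7: k - n = 2 — and the others hold by inspection.

Satisfiable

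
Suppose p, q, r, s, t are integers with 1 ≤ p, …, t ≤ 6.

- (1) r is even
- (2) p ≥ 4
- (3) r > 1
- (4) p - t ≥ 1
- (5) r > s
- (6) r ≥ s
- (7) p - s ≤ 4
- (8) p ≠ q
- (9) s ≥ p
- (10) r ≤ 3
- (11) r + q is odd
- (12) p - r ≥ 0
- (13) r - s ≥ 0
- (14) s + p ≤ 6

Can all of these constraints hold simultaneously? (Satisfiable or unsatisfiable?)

From constraints 2 and 9: s ≥ p and p ≥ 4, so s ≥ 4. From constraints 6 and 10: s ≤ r and r ≤ 3, so s ≤ 3. But 3 < 4, so no value of s works.

Unsatisfiable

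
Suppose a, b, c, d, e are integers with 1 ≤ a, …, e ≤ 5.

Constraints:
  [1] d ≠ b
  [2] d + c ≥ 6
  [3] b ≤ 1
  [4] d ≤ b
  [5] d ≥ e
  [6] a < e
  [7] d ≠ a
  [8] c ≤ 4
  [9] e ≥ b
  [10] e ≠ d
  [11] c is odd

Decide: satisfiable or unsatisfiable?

From constraints 3 and 4: d ≤ b ≤ 1. From constraint 8: c ≤ 4. Hence d + c ≤ 5. But constraint 2 requires d + c ≥ 6, and 6 > 5. Contradiction.

Unsatisfiable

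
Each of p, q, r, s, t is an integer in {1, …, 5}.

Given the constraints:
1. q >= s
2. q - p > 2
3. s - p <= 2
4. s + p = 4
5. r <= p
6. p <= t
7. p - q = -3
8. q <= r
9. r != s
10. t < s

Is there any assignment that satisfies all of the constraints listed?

Unsatisfiable

Constraints 1, 5, 6, 8, and 10 give s ≤ q, q ≤ r, r ≤ p, p ≤ t, t < s. Chaining: s ≤ q ≤ r ≤ p ≤ t < s, which forces s < s — impossible.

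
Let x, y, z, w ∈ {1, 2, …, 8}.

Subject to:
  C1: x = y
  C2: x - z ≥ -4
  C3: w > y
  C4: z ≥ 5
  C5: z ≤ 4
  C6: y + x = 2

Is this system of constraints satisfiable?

From constraint 4: z ≥ 5. From constraint 5: z ≤ 4. But 4 < 5, so no value of z works.

Unsatisfiable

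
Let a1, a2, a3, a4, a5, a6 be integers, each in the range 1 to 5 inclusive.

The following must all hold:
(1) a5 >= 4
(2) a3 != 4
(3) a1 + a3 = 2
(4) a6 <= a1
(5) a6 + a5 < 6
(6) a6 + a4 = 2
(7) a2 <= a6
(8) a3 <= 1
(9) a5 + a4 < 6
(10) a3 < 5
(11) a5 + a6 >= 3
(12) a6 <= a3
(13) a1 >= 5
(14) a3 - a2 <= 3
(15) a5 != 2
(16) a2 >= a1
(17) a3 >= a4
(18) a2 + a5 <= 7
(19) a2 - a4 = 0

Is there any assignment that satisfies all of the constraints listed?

Unsatisfiable

From constraints 13 and 16: a2 ≥ a1 ≥ 5. From constraint 1: a5 ≥ 4. Hence a2 + a5 ≥ 9. But constraint 18 requires a2 + a5 ≤ 7, and 7 < 9. Contradiction.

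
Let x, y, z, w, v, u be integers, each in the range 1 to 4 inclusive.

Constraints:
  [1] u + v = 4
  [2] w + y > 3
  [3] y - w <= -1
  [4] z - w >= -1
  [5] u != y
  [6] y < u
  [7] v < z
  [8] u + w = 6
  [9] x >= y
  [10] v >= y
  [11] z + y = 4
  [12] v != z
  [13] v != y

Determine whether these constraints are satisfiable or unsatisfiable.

Satisfiable

Take x = 4, y = 1, z = 3, w = 4, v = 2, u = 2. Then constraint 1: u + v = 4; constraint 2: w + y = 5, and every other listed constraint is also met.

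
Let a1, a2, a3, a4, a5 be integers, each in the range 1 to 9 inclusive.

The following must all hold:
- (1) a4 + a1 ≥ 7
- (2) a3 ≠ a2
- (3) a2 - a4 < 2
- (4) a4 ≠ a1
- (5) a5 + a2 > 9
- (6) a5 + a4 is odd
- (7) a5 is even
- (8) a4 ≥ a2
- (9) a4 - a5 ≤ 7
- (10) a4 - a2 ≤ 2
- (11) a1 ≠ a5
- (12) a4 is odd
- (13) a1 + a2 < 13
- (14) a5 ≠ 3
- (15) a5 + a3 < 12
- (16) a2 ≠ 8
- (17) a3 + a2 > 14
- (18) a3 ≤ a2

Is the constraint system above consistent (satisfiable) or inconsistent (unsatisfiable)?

Satisfiable

One satisfying assignment is a1 = 1, a2 = 9, a3 = 8, a4 = 9, a5 = 2.
For the less obvious constraints — constraint 1: a4 + a1 = 10; constraint 3: a2 - a4 = 0; constraint 5: a5 + a2 = 11 — and the others hold by inspection.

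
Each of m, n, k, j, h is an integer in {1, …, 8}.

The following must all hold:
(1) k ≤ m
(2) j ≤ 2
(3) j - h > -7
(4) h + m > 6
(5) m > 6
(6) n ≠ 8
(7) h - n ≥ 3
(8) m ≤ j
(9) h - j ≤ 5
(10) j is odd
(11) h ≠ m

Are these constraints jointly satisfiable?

Unsatisfiable

From constraint 5: m ≥ 7. From constraints 2 and 8: m ≤ j and j ≤ 2, so m ≤ 2. But 2 < 7, so no value of m works.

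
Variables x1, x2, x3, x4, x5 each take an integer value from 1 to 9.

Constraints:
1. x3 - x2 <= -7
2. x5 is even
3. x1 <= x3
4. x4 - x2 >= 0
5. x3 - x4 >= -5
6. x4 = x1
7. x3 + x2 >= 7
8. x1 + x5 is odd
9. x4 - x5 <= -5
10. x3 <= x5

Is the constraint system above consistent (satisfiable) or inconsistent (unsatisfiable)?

Constraints 1, 4, and 5 give x4 − x2 ≥ 0, x2 − x3 ≥ 7, x3 − x4 ≥ -5.
Adding all 3 inequalities: the left sides telescope to 0, and the right sides sum to 0 + 7 + (-5) = 2. So 0 ≥ 2, which is false.

Unsatisfiable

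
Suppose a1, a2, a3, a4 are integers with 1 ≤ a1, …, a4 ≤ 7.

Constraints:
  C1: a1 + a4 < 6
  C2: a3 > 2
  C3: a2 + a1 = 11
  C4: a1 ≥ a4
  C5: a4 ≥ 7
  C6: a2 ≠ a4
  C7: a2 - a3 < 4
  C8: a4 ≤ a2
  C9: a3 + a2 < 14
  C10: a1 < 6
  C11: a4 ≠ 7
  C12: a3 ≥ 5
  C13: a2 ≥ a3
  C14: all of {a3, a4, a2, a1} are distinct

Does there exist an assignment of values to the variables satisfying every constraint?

Unsatisfiable

From constraints 12 and 13: a2 ≥ a3 ≥ 5. From constraints 4 and 5: a1 ≥ a4 ≥ 7. Hence a2 + a1 ≥ 12. But constraint 3 requires a2 + a1 = 11, and 11 < 12. Contradiction.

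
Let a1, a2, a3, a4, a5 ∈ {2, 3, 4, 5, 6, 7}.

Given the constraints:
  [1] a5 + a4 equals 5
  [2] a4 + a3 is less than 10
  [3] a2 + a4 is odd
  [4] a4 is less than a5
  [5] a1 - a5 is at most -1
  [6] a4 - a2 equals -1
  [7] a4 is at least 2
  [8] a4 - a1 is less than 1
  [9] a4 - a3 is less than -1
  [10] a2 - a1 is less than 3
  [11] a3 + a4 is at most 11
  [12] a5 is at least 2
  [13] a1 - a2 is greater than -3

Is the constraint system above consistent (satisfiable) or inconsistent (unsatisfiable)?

Take a1 = 2, a2 = 3, a3 = 6, a4 = 2, a5 = 3. Then constraint 1: a5 + a4 = 5; constraint 2: a4 + a3 = 8, and every other listed constraint is also met.

Satisfiable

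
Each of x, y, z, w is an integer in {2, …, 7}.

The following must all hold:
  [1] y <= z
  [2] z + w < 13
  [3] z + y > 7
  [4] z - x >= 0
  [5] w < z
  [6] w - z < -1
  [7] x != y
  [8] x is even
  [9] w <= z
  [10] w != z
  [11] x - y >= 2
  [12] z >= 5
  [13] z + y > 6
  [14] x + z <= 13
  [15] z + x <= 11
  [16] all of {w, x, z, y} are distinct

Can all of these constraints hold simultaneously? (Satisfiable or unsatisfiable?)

Try x = 4, y = 2, z = 7, w = 5.
Check constraint 2: z + w = 12; constraint 3: z + y = 9; constraint 4: z - x = 3. The remaining constraints are straightforward to verify.

Satisfiable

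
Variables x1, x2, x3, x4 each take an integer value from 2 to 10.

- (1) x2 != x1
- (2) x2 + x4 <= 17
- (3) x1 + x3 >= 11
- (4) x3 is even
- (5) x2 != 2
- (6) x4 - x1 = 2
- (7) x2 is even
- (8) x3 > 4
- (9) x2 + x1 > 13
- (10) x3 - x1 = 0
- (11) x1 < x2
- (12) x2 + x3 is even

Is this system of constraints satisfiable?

One satisfying assignment is x1 = 6, x2 = 8, x3 = 6, x4 = 8.
For the less obvious constraints — constraint 2: x2 + x4 = 16; constraint 3: x1 + x3 = 12; constraint 6: x4 - x1 = 2 — and the others hold by inspection.

Satisfiable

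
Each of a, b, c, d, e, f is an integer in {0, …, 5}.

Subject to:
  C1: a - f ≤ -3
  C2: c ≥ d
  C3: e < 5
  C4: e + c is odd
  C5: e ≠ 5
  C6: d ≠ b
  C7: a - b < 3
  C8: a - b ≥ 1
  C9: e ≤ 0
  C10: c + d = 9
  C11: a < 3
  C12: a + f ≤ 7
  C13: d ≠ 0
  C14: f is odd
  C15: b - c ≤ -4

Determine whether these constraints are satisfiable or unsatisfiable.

One satisfying assignment is a = 1, b = 0, c = 5, d = 4, e = 0, f = 5.
For the less obvious constraints — constraint 1: a - f = -4; constraint 7: a - b = 1; constraint 8: a - b = 1 — and the others hold by inspection.

Satisfiable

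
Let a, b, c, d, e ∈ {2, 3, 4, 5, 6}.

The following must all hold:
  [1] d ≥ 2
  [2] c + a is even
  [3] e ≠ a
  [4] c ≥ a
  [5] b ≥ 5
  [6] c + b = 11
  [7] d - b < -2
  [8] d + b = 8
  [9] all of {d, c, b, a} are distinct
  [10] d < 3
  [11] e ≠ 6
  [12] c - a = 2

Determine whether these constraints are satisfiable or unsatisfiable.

Take a = 3, b = 6, c = 5, d = 2, e = 2. Then constraint 6: c + b = 11; constraint 7: d - b = -4, and every other listed constraint is also met.

Satisfiable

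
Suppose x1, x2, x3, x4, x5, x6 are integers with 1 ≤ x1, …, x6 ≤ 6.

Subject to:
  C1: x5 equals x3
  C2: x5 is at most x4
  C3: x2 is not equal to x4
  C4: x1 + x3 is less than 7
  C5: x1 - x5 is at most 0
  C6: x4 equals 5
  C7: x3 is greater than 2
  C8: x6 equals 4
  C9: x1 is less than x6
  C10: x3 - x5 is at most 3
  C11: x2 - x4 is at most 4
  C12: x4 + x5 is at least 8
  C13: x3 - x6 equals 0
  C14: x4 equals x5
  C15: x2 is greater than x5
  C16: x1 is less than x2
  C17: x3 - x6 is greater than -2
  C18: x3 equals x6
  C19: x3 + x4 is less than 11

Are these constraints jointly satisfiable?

Unsatisfiable

Constraint 6 fixes x4 = 5 and constraint 8 fixes x6 = 4. Constraints 1, 14, and 18 give x4 = x5 = x3 = x6, so x4 = x6. But 5 ≠ 4 — contradiction.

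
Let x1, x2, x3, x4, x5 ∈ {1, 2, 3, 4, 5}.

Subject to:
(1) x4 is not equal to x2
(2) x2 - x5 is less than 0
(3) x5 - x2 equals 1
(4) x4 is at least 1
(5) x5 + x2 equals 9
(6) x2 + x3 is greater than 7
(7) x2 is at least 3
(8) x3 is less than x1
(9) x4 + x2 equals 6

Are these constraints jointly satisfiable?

Satisfiable

One satisfying assignment is x1 = 5, x2 = 4, x3 = 4, x4 = 2, x5 = 5.
For the less obvious constraints — constraint 2: x2 - x5 = -1; constraint 3: x5 - x2 = 1; constraint 5: x5 + x2 = 9 — and the others hold by inspection.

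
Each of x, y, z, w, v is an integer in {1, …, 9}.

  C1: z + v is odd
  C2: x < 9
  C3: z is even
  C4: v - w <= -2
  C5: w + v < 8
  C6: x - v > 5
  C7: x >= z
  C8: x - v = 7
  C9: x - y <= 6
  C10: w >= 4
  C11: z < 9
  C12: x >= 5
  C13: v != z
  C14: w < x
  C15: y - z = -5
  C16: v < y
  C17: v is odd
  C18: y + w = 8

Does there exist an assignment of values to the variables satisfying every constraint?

Take x = 8, y = 3, z = 8, w = 5, v = 1. Then constraint 4: v - w = -4; constraint 5: w + v = 6, and every other listed constraint is also met.

Satisfiable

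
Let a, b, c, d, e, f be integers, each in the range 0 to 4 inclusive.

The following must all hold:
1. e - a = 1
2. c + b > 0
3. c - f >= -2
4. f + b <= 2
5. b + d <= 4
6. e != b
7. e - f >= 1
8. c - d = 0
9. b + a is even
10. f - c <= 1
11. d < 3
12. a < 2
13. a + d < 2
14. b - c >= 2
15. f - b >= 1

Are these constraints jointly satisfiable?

Constraints 3, 14, and 15 give b − c ≥ 2, c − f ≥ -2, f − b ≥ 1.
Adding all 3 inequalities: the left sides telescope to 0, and the right sides sum to 2 + (-2) + 1 = 1. So 0 ≥ 1, which is false.

Unsatisfiable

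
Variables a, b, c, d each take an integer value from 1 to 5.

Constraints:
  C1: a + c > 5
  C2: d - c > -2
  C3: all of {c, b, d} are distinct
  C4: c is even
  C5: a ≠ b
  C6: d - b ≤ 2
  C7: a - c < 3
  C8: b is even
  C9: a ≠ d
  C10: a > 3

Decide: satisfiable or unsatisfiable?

Satisfiable

Setting (a, b, c, d) = (4, 2, 4, 3) satisfies everything: constraint 1: a + c = 8; constraint 2: d - c = -1; constraint 6: d - b = 1, and the others follow.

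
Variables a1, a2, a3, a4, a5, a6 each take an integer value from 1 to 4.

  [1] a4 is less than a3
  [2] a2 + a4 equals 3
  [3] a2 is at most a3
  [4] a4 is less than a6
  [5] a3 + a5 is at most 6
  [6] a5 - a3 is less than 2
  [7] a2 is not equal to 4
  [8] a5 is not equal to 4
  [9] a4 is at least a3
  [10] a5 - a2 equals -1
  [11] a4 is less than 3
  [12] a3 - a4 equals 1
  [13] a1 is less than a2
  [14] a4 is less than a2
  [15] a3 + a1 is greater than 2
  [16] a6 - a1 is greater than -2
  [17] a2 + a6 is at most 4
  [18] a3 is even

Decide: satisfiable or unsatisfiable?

Constraints 3, 9, and 14 give a2 ≤ a3, a3 ≤ a4, a4 < a2. Chaining: a2 ≤ a3 ≤ a4 < a2, which forces a2 < a2 — impossible.

Unsatisfiable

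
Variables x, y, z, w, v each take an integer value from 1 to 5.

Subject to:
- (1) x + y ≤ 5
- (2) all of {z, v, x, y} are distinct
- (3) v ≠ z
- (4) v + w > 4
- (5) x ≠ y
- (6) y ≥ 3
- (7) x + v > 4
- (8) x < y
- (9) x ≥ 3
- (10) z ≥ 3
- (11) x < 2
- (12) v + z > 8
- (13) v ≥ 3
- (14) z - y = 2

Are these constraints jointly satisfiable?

Unsatisfiable

Constraints 6, 9, 10, and 13 confine each of z, v, x, y to the 3 values {3, …, 5} (the domain already gives each ≤ 5).
Constraint 2 requires all 4 of them to be distinct, but only 3 values are available — impossible by the pigeonhole principle.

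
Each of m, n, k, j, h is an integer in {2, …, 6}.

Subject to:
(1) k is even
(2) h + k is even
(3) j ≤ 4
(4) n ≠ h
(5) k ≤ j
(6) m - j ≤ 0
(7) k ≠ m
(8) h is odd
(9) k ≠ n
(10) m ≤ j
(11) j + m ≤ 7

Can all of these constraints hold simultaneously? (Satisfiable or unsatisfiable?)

Unsatisfiable

Constraint 8 makes h odd and constraint 1 makes k even, so h + k must be odd. Constraint 2 says h + k is even — contradiction.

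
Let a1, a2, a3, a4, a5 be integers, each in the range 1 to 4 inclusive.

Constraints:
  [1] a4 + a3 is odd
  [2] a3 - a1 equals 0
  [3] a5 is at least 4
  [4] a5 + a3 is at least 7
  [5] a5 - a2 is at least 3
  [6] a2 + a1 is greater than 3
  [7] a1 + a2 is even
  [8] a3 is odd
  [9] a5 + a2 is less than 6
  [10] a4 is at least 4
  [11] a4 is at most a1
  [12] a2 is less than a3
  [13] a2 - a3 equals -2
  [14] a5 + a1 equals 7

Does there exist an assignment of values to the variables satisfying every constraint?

From constraint 3: a5 ≥ 4. From constraints 10 and 11: a1 ≥ a4 ≥ 4. Hence a5 + a1 ≥ 8. But constraint 14 requires a5 + a1 = 7, and 7 < 8. Contradiction.

Unsatisfiable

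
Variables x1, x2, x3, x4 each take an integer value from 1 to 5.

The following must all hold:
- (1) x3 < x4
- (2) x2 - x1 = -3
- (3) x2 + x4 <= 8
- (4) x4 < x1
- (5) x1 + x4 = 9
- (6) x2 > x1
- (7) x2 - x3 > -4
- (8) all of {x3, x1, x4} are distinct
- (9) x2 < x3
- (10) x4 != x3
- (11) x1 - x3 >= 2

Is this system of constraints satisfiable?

Constraints 1, 4, 6, and 9 give x4 < x1, x1 < x2, x2 < x3, x3 < x4. Chaining: x4 < x1 < x2 < x3 < x4, which forces x4 < x4 — impossible.

Unsatisfiable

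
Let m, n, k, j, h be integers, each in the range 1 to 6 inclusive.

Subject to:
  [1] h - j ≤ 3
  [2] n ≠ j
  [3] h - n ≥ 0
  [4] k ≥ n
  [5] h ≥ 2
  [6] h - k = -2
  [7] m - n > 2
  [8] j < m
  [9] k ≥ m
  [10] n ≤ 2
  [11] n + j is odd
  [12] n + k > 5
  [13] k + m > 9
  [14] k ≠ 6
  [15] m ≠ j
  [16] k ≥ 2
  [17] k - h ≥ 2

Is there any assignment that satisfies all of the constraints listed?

Take m = 5, n = 2, k = 5, j = 1, h = 3. Then constraint 1: h - j = 2; constraint 3: h - n = 1, and every other listed constraint is also met.

Satisfiable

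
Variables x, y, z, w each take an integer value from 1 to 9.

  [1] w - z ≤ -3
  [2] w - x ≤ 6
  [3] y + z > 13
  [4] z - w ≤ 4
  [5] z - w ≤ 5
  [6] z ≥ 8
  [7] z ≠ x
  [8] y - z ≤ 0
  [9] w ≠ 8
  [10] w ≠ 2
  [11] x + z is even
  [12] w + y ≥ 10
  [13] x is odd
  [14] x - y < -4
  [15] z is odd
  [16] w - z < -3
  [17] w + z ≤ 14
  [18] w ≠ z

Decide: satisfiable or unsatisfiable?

Try x = 1, y = 7, z = 9, w = 5.
Check constraint 1: w - z = -4; constraint 2: w - x = 4. The remaining constraints are straightforward to verify.

Satisfiable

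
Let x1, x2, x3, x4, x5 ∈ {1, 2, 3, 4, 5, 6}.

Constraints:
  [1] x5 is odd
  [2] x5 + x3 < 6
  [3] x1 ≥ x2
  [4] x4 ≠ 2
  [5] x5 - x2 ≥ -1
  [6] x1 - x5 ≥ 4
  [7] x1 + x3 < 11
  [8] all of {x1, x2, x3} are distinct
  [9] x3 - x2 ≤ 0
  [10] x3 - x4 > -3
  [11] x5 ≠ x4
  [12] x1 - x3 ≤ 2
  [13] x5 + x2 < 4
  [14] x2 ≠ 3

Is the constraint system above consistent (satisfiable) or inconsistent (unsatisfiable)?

Constraints 5, 6, 9, and 12 give x5 − x2 ≥ -1, x2 − x3 ≥ 0, x3 − x1 ≥ -2, x1 − x5 ≥ 4.
Adding all 4 inequalities: the left sides telescope to 0, and the right sides sum to (-1) + 0 + (-2) + 4 = 1. So 0 ≥ 1, which is false.

Unsatisfiable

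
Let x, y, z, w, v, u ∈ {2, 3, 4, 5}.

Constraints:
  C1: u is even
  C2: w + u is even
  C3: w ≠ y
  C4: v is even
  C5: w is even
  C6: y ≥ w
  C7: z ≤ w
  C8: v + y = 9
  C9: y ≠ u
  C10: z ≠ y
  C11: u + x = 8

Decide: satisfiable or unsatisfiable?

Satisfiable

Try x = 4, y = 5, z = 2, w = 4, v = 4, u = 4.
Check constraint 8: v + y = 9; constraint 11: u + x = 8. The remaining constraints are straightforward to verify.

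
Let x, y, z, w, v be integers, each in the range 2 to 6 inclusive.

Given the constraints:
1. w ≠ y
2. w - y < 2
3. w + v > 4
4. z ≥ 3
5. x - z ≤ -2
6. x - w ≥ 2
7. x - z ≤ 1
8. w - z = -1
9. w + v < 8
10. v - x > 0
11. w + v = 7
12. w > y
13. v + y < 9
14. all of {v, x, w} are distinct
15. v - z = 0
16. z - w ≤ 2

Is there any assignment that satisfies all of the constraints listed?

Constraints 5, 6, and 16 give x − w ≥ 2, w − z ≥ -2, z − x ≥ 2.
Adding all 3 inequalities: the left sides telescope to 0, and the right sides sum to 2 + (-2) + 2 = 2. So 0 ≥ 2, which is false.

Unsatisfiable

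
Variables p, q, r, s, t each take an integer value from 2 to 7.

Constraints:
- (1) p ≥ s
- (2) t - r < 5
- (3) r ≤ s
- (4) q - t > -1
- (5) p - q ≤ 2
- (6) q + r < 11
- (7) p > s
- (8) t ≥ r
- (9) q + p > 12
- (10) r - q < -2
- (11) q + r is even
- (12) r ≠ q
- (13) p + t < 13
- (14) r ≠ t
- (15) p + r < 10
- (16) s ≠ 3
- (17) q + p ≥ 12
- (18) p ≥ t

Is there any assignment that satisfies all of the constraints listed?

Satisfiable

One satisfying assignment is p = 7, q = 6, r = 2, s = 2, t = 5.
For the less obvious constraints — constraint 2: t - r = 3; constraint 4: q - t = 1 — and the others hold by inspection.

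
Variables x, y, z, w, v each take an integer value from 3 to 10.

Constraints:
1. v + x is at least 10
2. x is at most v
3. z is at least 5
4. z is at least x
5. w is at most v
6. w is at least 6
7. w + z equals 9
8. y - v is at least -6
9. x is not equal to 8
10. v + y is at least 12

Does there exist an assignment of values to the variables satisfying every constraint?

From constraint 6: w ≥ 6. From constraint 3: z ≥ 5. Hence w + z ≥ 11. But constraint 7 requires w + z = 9, and 9 < 11. Contradiction.

Unsatisfiable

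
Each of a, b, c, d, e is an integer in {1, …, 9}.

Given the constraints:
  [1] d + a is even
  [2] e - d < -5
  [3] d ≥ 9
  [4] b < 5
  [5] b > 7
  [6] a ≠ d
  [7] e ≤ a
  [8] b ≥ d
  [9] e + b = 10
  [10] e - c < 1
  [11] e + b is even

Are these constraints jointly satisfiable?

Unsatisfiable

From constraints 3 and 8: b ≥ d and d ≥ 9, so b ≥ 9. From constraint 4: b ≤ 4. But 4 < 9, so no value of b works.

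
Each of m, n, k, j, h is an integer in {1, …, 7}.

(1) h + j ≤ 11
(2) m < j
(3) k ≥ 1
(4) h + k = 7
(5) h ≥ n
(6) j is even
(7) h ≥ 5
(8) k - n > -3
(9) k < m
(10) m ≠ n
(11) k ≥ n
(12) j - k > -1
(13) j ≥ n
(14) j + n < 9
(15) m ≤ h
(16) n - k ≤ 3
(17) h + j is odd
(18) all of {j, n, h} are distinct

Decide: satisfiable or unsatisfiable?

Setting (m, n, k, j, h) = (3, 2, 2, 4, 5) satisfies everything: constraint 1: h + j = 9; constraint 4: h + k = 7, and the others follow.

Satisfiable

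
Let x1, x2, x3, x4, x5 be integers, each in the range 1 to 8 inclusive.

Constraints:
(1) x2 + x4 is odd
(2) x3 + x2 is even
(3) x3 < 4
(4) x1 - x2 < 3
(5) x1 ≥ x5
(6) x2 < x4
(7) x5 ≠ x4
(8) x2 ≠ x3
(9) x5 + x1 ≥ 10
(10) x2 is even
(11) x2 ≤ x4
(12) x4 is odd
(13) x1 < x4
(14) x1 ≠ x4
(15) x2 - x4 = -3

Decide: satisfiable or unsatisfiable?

Satisfiable

The assignment x1 = 5, x2 = 4, x3 = 2, x4 = 7, x5 = 5 works:
  constraint 4 holds since x1 - x2 = 1.
  constraint 9 holds since x5 + x1 = 10.
The rest check out directly.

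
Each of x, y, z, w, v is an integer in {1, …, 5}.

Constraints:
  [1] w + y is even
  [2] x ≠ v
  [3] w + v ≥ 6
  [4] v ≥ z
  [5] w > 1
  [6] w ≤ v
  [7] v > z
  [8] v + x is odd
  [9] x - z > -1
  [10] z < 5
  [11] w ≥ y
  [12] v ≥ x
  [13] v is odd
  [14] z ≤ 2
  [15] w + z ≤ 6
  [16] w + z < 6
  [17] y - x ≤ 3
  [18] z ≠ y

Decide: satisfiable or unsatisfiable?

Try x = 2, y = 3, z = 1, w = 3, v = 3.
Check constraint 3: w + v = 6; constraint 9: x - z = 1; constraint 15: w + z = 4. The remaining constraints are straightforward to verify.

Satisfiable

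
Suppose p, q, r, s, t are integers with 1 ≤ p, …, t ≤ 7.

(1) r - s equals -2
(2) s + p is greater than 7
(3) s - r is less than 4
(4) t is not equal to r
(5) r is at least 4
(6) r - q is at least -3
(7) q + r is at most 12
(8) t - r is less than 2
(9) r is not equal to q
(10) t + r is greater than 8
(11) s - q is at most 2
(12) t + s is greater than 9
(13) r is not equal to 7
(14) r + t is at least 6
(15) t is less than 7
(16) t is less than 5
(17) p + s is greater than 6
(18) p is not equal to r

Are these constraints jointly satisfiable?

Satisfiable

Take p = 2, q = 7, r = 5, s = 7, t = 4. Then constraint 1: r - s = -2; constraint 2: s + p = 9, and every other listed constraint is also met.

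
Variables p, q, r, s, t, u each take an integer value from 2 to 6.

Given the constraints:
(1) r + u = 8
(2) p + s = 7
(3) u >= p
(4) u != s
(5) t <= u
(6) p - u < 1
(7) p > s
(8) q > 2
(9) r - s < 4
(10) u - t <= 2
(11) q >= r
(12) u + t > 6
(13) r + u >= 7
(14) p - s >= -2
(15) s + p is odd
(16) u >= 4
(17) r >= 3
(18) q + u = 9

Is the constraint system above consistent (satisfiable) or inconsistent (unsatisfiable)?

Satisfiable

The assignment p = 4, q = 5, r = 4, s = 3, t = 3, u = 4 works:
  constraint 1 holds since r + u = 8.
  constraint 2 holds since p + s = 7.
  constraint 6 holds since p - u = 0.
The rest check out directly.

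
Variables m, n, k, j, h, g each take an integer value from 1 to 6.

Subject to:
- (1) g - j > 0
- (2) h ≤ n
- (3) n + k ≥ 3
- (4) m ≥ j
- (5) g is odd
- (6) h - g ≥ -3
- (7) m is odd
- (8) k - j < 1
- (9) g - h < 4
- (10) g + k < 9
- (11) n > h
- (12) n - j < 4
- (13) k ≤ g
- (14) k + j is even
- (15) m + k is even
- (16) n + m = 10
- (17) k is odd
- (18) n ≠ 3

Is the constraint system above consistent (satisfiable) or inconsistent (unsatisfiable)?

Take m = 5, n = 5, k = 1, j = 3, h = 3, g = 5. Then constraint 1: g - j = 2; constraint 3: n + k = 6, and every other listed constraint is also met.

Satisfiable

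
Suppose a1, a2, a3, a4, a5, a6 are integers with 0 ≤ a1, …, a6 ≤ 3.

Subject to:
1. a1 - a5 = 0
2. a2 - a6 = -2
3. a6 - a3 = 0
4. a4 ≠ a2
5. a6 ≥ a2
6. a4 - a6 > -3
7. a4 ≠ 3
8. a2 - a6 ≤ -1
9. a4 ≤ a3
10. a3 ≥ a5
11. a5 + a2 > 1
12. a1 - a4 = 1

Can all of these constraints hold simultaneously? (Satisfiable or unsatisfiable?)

One satisfying assignment is a1 = 2, a2 = 0, a3 = 2, a4 = 1, a5 = 2, a6 = 2.
For the less obvious constraints — constraint 1: a1 - a5 = 0; constraint 2: a2 - a6 = -2 — and the others hold by inspection.

Satisfiable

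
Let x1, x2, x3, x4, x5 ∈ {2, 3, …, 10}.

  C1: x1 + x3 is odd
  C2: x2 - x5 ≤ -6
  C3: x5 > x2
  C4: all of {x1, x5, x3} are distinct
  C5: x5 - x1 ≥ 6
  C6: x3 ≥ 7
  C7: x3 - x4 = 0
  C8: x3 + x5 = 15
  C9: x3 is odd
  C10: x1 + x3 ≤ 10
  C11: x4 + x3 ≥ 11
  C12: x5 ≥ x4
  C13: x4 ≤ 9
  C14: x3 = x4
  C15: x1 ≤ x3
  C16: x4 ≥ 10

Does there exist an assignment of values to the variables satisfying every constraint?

Unsatisfiable

From constraint 6: x3 ≥ 7. From constraints 12 and 16: x5 ≥ x4 ≥ 10. Hence x3 + x5 ≥ 17. But constraint 8 requires x3 + x5 = 15, and 15 < 17. Contradiction.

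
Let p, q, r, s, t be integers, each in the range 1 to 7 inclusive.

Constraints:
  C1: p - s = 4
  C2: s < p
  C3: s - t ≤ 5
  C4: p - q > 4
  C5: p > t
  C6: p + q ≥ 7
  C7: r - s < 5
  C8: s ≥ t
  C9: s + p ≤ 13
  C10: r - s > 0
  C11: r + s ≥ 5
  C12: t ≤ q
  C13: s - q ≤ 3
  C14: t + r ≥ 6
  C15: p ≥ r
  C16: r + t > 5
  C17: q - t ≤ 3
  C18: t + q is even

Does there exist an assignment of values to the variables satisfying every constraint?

Satisfiable

One satisfying assignment is p = 7, q = 1, r = 5, s = 3, t = 1.
For the less obvious constraints — constraint 1: p - s = 4; constraint 3: s - t = 2; constraint 4: p - q = 6 — and the others hold by inspection.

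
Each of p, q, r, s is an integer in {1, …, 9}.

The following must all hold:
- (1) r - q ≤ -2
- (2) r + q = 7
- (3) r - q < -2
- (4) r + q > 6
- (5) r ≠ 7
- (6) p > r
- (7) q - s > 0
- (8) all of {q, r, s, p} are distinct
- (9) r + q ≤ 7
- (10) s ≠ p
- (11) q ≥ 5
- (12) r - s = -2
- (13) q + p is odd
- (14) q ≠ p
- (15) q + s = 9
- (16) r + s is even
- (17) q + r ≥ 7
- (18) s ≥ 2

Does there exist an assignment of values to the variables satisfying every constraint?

Try p = 9, q = 6, r = 1, s = 3.
Check constraint 1: r - q = -5; constraint 2: r + q = 7. The remaining constraints are straightforward to verify.

Satisfiable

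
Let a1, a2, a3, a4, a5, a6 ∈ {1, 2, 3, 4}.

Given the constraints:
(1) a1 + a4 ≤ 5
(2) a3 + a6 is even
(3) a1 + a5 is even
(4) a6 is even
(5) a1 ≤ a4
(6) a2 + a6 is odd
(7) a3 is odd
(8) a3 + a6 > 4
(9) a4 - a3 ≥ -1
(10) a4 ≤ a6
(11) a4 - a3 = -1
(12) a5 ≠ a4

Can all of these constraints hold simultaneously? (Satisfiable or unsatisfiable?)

Unsatisfiable

Constraint 7 makes a3 odd and constraint 4 makes a6 even, so a3 + a6 must be odd. Constraint 2 says a3 + a6 is even — contradiction.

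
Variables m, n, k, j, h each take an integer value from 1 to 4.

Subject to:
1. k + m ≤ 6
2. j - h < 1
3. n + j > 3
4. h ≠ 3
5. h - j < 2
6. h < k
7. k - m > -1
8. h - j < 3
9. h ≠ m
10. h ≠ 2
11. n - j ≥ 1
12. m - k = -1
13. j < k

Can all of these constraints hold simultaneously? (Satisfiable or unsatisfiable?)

Satisfiable

The assignment m = 2, n = 3, k = 3, j = 1, h = 1 works:
  constraint 1 holds since k + m = 5.
  constraint 2 holds since j - h = 0.
  constraint 3 holds since n + j = 4.
The rest check out directly.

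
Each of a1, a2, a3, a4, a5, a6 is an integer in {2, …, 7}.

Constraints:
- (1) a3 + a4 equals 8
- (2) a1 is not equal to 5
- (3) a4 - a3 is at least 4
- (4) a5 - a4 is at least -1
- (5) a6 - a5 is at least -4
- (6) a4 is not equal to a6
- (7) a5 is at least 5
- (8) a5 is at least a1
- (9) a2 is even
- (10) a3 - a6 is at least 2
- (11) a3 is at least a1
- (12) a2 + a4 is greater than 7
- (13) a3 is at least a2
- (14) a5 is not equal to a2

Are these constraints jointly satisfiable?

Constraints 3, 4, 5, and 10 give a6 − a5 ≥ -4, a5 − a4 ≥ -1, a4 − a3 ≥ 4, a3 − a6 ≥ 2.
Adding all 4 inequalities: the left sides telescope to 0, and the right sides sum to (-4) + (-1) + 4 + 2 = 1. So 0 ≥ 1, which is false.

Unsatisfiable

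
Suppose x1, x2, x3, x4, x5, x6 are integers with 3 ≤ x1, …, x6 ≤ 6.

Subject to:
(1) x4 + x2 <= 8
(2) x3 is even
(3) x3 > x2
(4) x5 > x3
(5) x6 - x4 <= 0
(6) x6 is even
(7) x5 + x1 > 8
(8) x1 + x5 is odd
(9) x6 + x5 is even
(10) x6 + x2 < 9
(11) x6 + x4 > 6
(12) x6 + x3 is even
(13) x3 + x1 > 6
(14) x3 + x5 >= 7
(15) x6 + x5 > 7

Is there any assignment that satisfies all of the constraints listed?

Satisfiable

The assignment x1 = 5, x2 = 3, x3 = 4, x4 = 4, x5 = 6, x6 = 4 works:
  constraint 1 holds since x4 + x2 = 7.
  constraint 5 holds since x6 - x4 = 0.
The rest check out directly.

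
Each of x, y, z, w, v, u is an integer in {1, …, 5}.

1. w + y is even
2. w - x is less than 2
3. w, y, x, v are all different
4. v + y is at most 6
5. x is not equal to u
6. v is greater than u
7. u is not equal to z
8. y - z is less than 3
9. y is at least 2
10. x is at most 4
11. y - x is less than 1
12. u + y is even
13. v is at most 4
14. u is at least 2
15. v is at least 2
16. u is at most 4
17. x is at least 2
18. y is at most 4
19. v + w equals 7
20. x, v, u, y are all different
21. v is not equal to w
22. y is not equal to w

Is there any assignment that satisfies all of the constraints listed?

Constraints 9, 10, 13, 14, 15, 16, 17, and 18 confine each of x, v, u, y to the 3 values {2, …, 4}.
Constraint 20 requires all 4 of them to be distinct, but only 3 values are available — impossible by the pigeonhole principle.

Unsatisfiable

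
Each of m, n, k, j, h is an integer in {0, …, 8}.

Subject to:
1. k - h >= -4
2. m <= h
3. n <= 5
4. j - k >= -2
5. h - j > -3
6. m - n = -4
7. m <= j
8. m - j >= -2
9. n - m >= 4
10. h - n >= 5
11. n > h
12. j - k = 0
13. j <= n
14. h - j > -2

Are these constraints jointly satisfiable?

Constraints 1, 4, 8, 9, and 10 give m − j ≥ -2, j − k ≥ -2, k − h ≥ -4, h − n ≥ 5, n − m ≥ 4.
Adding all 5 inequalities: the left sides telescope to 0, and the right sides sum to (-2) + (-2) + (-4) + 5 + 4 = 1. So 0 ≥ 1, which is false.

Unsatisfiable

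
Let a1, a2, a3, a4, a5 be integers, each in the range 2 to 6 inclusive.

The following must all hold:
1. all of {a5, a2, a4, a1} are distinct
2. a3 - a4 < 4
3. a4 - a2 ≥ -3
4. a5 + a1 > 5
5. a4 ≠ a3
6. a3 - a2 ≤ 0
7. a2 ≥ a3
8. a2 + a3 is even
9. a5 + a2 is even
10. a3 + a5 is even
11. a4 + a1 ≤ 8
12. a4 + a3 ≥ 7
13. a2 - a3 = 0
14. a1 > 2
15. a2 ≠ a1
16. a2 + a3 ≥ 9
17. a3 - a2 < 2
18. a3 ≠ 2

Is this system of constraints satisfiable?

Setting (a1, a2, a3, a4, a5) = (4, 6, 6, 3, 2) satisfies everything: constraint 2: a3 - a4 = 3; constraint 3: a4 - a2 = -3, and the others follow.

Satisfiable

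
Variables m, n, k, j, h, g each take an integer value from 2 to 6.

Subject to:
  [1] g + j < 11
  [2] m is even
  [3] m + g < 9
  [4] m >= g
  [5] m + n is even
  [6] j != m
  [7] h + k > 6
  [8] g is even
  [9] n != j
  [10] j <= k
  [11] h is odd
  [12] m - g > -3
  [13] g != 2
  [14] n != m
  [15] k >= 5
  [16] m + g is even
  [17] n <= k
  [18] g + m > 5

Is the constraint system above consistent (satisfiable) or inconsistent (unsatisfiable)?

The assignment m = 4, n = 2, k = 6, j = 6, h = 3, g = 4 works:
  constraint 1 holds since g + j = 10.
  constraint 3 holds since m + g = 8.
The rest check out directly.

Satisfiable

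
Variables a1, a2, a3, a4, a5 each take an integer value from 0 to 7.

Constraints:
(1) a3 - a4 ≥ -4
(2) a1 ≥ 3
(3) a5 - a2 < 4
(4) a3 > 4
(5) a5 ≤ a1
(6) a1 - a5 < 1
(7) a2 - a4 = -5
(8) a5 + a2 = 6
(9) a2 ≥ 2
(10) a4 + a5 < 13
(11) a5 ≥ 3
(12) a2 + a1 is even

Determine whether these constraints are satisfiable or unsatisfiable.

Satisfiable

One satisfying assignment is a1 = 4, a2 = 2, a3 = 5, a4 = 7, a5 = 4.
For the less obvious constraints — constraint 1: a3 - a4 = -2; constraint 3: a5 - a2 = 2; constraint 6: a1 - a5 = 0 — and the others hold by inspection.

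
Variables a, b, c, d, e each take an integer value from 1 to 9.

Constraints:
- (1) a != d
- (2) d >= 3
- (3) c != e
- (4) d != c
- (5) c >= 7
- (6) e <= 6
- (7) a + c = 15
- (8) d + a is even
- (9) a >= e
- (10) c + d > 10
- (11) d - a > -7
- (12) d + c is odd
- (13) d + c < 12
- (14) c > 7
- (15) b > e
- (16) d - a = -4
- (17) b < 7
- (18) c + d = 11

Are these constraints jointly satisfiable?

Take a = 7, b = 3, c = 8, d = 3, e = 1. Then constraint 7: a + c = 15; constraint 10: c + d = 11; constraint 11: d - a = -4, and every other listed constraint is also met.

Satisfiable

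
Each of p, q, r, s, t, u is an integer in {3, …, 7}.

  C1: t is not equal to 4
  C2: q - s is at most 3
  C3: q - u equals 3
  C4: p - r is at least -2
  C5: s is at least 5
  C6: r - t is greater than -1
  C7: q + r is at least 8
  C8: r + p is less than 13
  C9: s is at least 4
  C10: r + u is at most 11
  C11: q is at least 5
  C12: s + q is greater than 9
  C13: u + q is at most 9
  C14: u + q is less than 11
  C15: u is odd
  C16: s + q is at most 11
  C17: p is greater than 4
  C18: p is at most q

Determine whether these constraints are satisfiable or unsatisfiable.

Satisfiable

Try p = 5, q = 6, r = 5, s = 5, t = 5, u = 3.
Check constraint 2: q - s = 1; constraint 3: q - u = 3; constraint 4: p - r = 0. The remaining constraints are straightforward to verify.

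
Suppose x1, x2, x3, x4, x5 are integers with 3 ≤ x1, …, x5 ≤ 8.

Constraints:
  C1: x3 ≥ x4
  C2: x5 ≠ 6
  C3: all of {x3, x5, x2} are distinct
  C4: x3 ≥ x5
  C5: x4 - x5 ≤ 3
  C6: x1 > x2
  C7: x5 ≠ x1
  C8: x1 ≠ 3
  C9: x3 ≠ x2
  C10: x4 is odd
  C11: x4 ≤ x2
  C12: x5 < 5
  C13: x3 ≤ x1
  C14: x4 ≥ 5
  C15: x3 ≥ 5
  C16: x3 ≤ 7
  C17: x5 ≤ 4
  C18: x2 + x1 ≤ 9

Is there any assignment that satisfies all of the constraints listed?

From constraints 11 and 14: x2 ≥ x4 ≥ 5. From constraints 13 and 15: x1 ≥ x3 ≥ 5. Hence x2 + x1 ≥ 10. But constraint 18 requires x2 + x1 ≤ 9, and 9 < 10. Contradiction.

Unsatisfiable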